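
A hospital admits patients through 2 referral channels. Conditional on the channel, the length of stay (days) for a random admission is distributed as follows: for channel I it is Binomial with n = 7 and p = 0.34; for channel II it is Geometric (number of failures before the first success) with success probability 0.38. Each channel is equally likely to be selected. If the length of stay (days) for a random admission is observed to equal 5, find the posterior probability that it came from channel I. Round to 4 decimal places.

0.5442

Likelihoods P(X=5 | ·): I: 0.0415625; II: 0.034813.
Posterior ∝ prior × likelihood. Numerator for I: 0.5·0.0415625 = 0.0207813.
Normalizing constant: 0.5·0.0415625 + 0.5·0.034813 = 0.0381878.
P(I | observation) = 0.0207813 / 0.0381878 = 0.544186.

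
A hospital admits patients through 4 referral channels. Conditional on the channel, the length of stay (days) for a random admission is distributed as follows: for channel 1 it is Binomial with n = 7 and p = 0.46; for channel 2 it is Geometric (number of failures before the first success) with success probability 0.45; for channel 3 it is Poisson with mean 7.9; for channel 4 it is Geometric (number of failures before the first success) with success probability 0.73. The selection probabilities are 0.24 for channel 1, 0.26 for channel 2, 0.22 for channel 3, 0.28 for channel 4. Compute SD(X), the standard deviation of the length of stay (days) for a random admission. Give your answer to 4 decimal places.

3.3243

Per component, 1: μ=3.22, E[X²]=12.1072; 2: μ=1.22222, E[X²]=4.20988; 3: μ=7.9, E[X²]=70.31; 4: μ=0.369863, E[X²]=0.64346.
E[X] = 0.24·3.22 + 0.26·1.22222 + 0.22·7.9 + 0.28·0.369863 = 2.93214.
E[X²] = 0.24·12.1072 + 0.26·4.20988 + 0.22·70.31 + 0.28·0.64346 = 19.6487.
Var(X) = E[X²] − (E[X])² = 19.6487 − 8.59744 = 11.0512.
SD(X) = √11.0512 = 3.32434.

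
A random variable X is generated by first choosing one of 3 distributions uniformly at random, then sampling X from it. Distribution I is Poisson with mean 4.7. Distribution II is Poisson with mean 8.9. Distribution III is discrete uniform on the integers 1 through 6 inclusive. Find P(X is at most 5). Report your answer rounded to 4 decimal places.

0.5412

Conditional on each component, P(X ≤ 5): I: 0.668438; II: 0.1219; III: 0.833333.
By total probability, P(X ≤ 5) = 0.333333·0.668438 + 0.333333·0.1219 + 0.333333·0.833333 = 0.541224.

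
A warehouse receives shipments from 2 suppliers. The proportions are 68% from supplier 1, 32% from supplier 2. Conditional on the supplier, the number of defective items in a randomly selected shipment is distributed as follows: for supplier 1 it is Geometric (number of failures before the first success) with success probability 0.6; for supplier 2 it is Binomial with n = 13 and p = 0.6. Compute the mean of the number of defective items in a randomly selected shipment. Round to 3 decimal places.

2.949

Component means — 1: 0.666667; 2: 7.8.
E[X] = 0.68·0.666667 + 0.32·7.8 = 2.94933.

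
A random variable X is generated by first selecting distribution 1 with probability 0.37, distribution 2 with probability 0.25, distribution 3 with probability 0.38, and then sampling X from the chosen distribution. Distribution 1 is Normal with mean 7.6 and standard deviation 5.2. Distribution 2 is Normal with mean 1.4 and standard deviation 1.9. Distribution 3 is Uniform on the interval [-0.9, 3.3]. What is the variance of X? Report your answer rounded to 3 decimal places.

Per component, 1: μ=7.6, E[X²]=84.8; 2: μ=1.4, E[X²]=5.57; 3: μ=1.2, E[X²]=2.91.
E[X] = 0.37·7.6 + 0.25·1.4 + 0.38·1.2 = 3.618.
E[X²] = 0.37·84.8 + 0.25·5.57 + 0.38·2.91 = 33.8743.
Var(X) = E[X²] − (E[X])² = 33.8743 − 13.0899 = 20.7844.

20.784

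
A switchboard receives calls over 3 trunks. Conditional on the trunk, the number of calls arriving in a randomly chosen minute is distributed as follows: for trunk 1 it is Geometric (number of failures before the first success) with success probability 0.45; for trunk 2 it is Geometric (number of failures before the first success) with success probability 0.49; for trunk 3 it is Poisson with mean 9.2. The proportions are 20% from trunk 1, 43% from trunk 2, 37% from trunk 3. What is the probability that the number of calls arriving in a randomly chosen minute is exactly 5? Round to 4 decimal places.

Conditional on each trunk, P(X = 5): 1: 0.0226478; 2: 0.0169062; 3: 0.0554943.
By total probability, P(X = 5) = 0.2·0.0226478 + 0.43·0.0169062 + 0.37·0.0554943 = 0.0323321.

0.0323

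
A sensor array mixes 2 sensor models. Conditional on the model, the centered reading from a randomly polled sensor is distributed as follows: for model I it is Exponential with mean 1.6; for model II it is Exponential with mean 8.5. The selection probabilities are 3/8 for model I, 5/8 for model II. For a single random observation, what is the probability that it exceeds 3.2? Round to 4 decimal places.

Conditional on each model, P(X > 3.2): I: 0.135335; II: 0.686279.
By total probability, P(X > 3.2) = 0.375·0.135335 + 0.625·0.686279 = 0.479675.

0.4797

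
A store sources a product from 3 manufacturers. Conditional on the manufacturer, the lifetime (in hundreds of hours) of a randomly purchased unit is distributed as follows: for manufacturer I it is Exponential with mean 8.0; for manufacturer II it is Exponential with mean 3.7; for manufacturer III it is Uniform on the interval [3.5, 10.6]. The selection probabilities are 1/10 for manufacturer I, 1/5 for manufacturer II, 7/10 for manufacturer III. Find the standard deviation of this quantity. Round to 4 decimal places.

3.7527

Per component, I: μ=8, E[X²]=128; II: μ=3.7, E[X²]=27.38; III: μ=7.05, E[X²]=53.9033.
E[X] = 0.1·8 + 0.2·3.7 + 0.7·7.05 = 6.475.
E[X²] = 0.1·128 + 0.2·27.38 + 0.7·53.9033 = 56.0083.
Var(X) = E[X²] − (E[X])² = 56.0083 − 41.9256 = 14.0827.
SD(X) = √14.0827 = 3.75269.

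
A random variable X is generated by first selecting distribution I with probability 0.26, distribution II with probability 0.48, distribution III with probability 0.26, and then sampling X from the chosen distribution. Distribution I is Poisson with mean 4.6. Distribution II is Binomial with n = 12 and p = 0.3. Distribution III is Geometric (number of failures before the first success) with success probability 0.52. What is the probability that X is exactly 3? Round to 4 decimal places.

Conditional on each component, P(X = 3): I: 0.163068; II: 0.2397; III: 0.0575078.
By total probability, P(X = 3) = 0.26·0.163068 + 0.48·0.2397 + 0.26·0.0575078 = 0.172406.

0.1724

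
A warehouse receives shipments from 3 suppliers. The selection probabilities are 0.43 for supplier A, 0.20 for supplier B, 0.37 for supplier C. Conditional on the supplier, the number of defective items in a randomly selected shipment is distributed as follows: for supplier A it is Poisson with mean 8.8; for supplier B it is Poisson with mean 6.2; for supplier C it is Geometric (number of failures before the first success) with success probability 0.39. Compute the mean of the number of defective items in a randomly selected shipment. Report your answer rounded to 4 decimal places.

5.6027

Component means — A: 8.8; B: 6.2; C: 1.5641.
E[X] = 0.43·8.8 + 0.2·6.2 + 0.37·1.5641 = 5.60272.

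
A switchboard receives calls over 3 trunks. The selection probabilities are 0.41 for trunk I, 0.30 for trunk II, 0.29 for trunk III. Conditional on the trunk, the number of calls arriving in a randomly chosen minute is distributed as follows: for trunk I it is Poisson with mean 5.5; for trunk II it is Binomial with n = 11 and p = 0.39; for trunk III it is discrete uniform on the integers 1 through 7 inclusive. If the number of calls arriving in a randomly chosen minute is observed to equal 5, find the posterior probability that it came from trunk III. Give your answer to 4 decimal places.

Likelihoods P(X=5 | ·): I: 0.171401; II: 0.214755; III: 0.142857.
Posterior ∝ prior × likelihood. Numerator for III: 0.29·0.142857 = 0.0414286.
Normalizing constant: 0.41·0.171401 + 0.3·0.214755 + 0.29·0.142857 = 0.176129.
P(III | observation) = 0.0414286 / 0.176129 = 0.235217.

0.2352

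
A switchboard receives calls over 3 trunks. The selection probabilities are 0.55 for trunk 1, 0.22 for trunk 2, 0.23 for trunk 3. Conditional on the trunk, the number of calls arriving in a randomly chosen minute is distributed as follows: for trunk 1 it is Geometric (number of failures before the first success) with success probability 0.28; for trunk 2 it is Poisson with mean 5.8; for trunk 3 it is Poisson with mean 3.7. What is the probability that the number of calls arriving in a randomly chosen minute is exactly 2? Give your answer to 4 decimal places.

Conditional on each trunk, P(X = 2): 1: 0.145152; 2: 0.0509235; 3: 0.169233.
By total probability, P(X = 2) = 0.55·0.145152 + 0.22·0.0509235 + 0.23·0.169233 = 0.12996.

0.1300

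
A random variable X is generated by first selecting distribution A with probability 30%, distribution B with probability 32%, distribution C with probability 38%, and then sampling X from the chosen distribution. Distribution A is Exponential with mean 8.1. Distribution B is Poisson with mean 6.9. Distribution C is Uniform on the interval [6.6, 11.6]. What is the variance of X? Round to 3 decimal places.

23.523

Per component, A: μ=8.1, E[X²]=131.22; B: μ=6.9, E[X²]=54.51; C: μ=9.1, E[X²]=84.8933.
E[X] = 0.3·8.1 + 0.32·6.9 + 0.38·9.1 = 8.096.
E[X²] = 0.3·131.22 + 0.32·54.51 + 0.38·84.8933 = 89.0687.
Var(X) = E[X²] − (E[X])² = 89.0687 − 65.5452 = 23.5235.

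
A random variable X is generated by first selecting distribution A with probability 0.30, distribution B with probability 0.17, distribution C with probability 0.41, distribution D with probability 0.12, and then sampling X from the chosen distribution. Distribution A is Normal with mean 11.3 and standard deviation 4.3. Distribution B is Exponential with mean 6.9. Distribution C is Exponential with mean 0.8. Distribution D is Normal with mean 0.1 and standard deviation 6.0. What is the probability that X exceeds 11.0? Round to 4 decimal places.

Conditional on each component, P(X > 11.0): A: 0.527811; B: 0.20307; C: 1.0677e-06; D: 0.0346341.
By total probability, P(X > 11.0) = 0.3·0.527811 + 0.17·0.20307 + 0.41·1.0677e-06 + 0.12·0.0346341 = 0.197022.

0.1970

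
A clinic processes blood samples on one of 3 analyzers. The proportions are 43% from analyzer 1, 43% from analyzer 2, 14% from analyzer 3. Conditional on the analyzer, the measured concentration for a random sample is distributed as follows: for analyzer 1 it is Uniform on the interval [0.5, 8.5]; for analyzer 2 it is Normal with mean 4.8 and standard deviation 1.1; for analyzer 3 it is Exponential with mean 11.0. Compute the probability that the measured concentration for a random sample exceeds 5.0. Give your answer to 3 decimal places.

0.461

Conditional on each analyzer, P(X > 5.0): 1: 0.4375; 2: 0.427863; 3: 0.634736.
By total probability, P(X > 5.0) = 0.43·0.4375 + 0.43·0.427863 + 0.14·0.634736 = 0.460969.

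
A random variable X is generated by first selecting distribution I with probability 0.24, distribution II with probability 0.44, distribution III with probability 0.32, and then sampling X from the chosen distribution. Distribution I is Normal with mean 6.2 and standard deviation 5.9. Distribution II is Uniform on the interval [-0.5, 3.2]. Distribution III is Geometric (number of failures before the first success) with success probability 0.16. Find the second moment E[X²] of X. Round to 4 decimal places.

38.2039

For each component E[X²] = Var + (mean)², giving I: 73.25; II: 2.96333; III: 60.375.
Overall E[X²] = 0.24·73.25 + 0.44·2.96333 + 0.32·60.375 = 38.2039.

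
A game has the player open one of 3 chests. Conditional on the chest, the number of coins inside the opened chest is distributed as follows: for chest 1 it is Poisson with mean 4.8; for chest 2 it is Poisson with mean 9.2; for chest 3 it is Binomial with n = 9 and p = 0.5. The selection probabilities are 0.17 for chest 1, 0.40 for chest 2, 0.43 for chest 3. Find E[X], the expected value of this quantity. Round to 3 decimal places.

Component means — 1: 4.8; 2: 9.2; 3: 4.5.
E[X] = 0.17·4.8 + 0.4·9.2 + 0.43·4.5 = 6.431.

6.431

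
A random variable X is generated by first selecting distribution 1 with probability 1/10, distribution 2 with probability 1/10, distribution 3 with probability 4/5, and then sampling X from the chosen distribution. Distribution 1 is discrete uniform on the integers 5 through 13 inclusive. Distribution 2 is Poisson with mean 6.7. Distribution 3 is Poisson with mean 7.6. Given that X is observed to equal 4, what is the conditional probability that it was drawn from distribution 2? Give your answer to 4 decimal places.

0.1566

Likelihoods P(X=4 | ·): 1: 0; 2: 0.103351; 3: 0.0695673.
Posterior ∝ prior × likelihood. Numerator for 2: 0.1·0.103351 = 0.0103351.
Normalizing constant: 0.1·0 + 0.1·0.103351 + 0.8·0.0695673 = 0.0659889.
P(2 | observation) = 0.0103351 / 0.0659889 = 0.156619.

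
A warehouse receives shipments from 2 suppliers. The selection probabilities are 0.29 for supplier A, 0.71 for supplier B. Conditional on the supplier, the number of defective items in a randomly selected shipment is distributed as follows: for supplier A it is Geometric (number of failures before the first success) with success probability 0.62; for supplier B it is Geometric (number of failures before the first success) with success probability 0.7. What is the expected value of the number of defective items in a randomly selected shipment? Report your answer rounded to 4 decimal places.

Component means — A: 0.612903; B: 0.428571.
E[X] = 0.29·0.612903 + 0.71·0.428571 = 0.482028.

0.4820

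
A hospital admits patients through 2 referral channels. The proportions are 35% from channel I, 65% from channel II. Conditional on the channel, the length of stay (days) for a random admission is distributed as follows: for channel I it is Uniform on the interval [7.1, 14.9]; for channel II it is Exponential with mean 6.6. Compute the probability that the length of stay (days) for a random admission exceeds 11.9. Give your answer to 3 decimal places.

0.242

Conditional on each channel, P(X > 11.9): I: 0.384615; II: 0.164799.
By total probability, P(X > 11.9) = 0.35·0.384615 + 0.65·0.164799 = 0.241735.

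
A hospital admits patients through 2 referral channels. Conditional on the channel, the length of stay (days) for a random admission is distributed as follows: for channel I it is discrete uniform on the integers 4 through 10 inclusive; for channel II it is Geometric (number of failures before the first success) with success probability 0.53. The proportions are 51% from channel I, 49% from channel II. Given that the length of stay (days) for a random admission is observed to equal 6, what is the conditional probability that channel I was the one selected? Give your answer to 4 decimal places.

0.9630

Likelihoods P(X=6 | ·): I: 0.142857; II: 0.00571298.
Posterior ∝ prior × likelihood. Numerator for I: 0.51·0.142857 = 0.0728571.
Normalizing constant: 0.51·0.142857 + 0.49·0.00571298 = 0.0756565.
P(I | observation) = 0.0728571 / 0.0756565 = 0.962999.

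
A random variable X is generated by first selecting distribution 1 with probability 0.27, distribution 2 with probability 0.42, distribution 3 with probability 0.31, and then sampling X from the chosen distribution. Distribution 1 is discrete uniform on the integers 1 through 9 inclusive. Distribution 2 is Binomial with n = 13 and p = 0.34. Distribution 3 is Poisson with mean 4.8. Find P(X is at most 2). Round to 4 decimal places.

0.1580

Conditional on each component, P(X ≤ 2): 1: 0.222222; 2: 0.128038; 3: 0.142539.
By total probability, P(X ≤ 2) = 0.27·0.222222 + 0.42·0.128038 + 0.31·0.142539 = 0.157963.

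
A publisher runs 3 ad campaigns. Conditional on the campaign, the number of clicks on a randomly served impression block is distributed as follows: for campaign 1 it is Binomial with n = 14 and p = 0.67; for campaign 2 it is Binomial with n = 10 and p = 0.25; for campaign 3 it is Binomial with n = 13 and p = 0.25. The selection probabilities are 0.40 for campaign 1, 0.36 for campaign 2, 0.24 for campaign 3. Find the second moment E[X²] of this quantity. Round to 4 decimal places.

42.4769

For each component E[X²] = Var + (mean)², giving 1: 91.0798; 2: 8.125; 3: 13.
Overall E[X²] = 0.4·91.0798 + 0.36·8.125 + 0.24·13 = 42.4769.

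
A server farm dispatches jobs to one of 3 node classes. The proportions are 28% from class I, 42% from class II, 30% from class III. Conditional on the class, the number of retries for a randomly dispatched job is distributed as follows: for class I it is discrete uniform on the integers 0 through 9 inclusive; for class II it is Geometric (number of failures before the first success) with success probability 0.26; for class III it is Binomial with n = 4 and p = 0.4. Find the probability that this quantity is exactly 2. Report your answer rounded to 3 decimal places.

Conditional on each class, P(X = 2): I: 0.1; II: 0.142376; III: 0.3456.
By total probability, P(X = 2) = 0.28·0.1 + 0.42·0.142376 + 0.3·0.3456 = 0.191478.

0.191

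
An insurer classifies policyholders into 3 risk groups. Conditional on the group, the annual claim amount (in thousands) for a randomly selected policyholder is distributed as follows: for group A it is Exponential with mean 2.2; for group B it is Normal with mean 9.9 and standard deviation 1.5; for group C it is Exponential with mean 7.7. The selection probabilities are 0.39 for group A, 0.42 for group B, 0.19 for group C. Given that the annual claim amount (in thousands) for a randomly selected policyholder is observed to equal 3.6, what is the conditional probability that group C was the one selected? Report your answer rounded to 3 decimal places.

0.309

Likelihoods f(3.6 | ·): A: 0.088494; B: 3.92954e-05; C: 0.0813697.
Posterior ∝ prior × likelihood. Numerator for C: 0.19·0.0813697 = 0.0154602.
Normalizing constant: 0.39·0.088494 + 0.42·3.92954e-05 + 0.19·0.0813697 = 0.0499894.
P(C | observation) = 0.0154602 / 0.0499894 = 0.30927.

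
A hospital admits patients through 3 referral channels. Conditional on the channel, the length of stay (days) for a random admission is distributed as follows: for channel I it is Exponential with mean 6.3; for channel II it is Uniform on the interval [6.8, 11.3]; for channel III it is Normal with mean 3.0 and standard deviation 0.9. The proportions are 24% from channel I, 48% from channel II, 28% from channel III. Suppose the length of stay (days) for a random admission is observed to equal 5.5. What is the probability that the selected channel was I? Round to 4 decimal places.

0.8586

Likelihoods f(5.5 | ·): I: 0.0663; II: 0; III: 0.00935726.
Posterior ∝ prior × likelihood. Numerator for I: 0.24·0.0663 = 0.015912.
Normalizing constant: 0.24·0.0663 + 0.48·0 + 0.28·0.00935726 = 0.018532.
P(I | observation) = 0.015912 / 0.018532 = 0.858621.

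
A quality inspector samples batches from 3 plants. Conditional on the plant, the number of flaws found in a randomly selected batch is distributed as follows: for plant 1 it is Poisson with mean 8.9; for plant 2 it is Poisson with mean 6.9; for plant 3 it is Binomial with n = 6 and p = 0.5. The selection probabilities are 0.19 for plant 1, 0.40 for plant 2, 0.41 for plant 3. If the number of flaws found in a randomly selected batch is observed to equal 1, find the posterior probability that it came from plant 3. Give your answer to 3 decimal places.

Likelihoods P(X=1 | ·): 1: 0.00121386; 2: 0.00695372; 3: 0.09375.
Posterior ∝ prior × likelihood. Numerator for 3: 0.41·0.09375 = 0.0384375.
Normalizing constant: 0.19·0.00121386 + 0.4·0.00695372 + 0.41·0.09375 = 0.0414496.
P(3 | observation) = 0.0384375 / 0.0414496 = 0.927331.

0.927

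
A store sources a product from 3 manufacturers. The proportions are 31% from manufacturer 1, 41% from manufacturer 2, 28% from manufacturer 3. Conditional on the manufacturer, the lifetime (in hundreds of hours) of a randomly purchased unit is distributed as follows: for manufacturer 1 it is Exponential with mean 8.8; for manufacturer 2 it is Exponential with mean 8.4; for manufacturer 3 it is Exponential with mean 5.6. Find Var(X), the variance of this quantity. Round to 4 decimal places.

Per component, 1: μ=8.8, E[X²]=154.88; 2: μ=8.4, E[X²]=141.12; 3: μ=5.6, E[X²]=62.72.
E[X] = 0.31·8.8 + 0.41·8.4 + 0.28·5.6 = 7.74.
E[X²] = 0.31·154.88 + 0.41·141.12 + 0.28·62.72 = 123.434.
Var(X) = E[X²] − (E[X])² = 123.434 − 59.9076 = 63.526.

63.5260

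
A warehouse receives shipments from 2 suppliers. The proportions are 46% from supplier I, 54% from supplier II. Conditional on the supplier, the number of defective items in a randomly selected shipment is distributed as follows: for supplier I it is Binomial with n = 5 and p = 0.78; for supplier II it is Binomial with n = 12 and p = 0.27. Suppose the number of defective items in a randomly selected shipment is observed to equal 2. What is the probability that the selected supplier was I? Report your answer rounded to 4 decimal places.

0.2107

Likelihoods P(X=2 | ·): I: 0.0647824; II: 0.206776.
Posterior ∝ prior × likelihood. Numerator for I: 0.46·0.0647824 = 0.0297999.
Normalizing constant: 0.46·0.0647824 + 0.54·0.206776 = 0.141459.
P(I | observation) = 0.0297999 / 0.141459 = 0.210661.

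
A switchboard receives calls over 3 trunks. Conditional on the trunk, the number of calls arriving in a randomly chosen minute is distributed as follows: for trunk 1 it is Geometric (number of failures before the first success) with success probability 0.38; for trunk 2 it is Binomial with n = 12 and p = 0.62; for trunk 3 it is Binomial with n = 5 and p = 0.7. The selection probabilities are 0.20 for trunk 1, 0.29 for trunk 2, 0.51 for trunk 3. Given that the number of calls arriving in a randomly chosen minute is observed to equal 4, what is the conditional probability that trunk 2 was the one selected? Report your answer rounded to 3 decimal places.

Likelihoods P(X=4 | ·): 1: 0.0561501; 2: 0.031801; 3: 0.36015.
Posterior ∝ prior × likelihood. Numerator for 2: 0.29·0.031801 = 0.00922229.
Normalizing constant: 0.2·0.0561501 + 0.29·0.031801 + 0.51·0.36015 = 0.204129.
P(2 | observation) = 0.00922229 / 0.204129 = 0.0451788.

0.045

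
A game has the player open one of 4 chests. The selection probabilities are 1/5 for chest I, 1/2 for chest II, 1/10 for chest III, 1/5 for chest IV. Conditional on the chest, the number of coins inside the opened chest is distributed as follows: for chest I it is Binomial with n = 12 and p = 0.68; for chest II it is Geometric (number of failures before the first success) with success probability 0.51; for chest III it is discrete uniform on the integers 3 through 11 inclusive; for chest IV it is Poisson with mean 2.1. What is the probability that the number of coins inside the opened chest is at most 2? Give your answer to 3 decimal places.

0.571

Conditional on each chest, P(X ≤ 2): I: 0.000374159; II: 0.882351; III: 0; IV: 0.649631.
By total probability, P(X ≤ 2) = 0.2·0.000374159 + 0.5·0.882351 + 0.1·0 + 0.2·0.649631 = 0.571177.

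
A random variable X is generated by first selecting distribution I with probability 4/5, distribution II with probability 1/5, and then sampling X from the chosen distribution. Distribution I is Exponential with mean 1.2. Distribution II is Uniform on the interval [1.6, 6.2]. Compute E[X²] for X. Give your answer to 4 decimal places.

5.6987

For each component E[X²] = Var + (mean)², giving I: 2.88; II: 16.9733.
Overall E[X²] = 0.8·2.88 + 0.2·16.9733 = 5.69867.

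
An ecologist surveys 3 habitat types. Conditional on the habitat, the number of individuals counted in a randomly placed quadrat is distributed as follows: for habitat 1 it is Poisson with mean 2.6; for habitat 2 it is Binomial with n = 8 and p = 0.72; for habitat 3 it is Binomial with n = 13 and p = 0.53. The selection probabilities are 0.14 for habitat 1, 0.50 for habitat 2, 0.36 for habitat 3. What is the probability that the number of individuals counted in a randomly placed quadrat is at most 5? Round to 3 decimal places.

Conditional on each habitat, P(X ≤ 5): 1: 0.950963; 2: 0.397272; 3: 0.219962.
By total probability, P(X ≤ 5) = 0.14·0.950963 + 0.5·0.397272 + 0.36·0.219962 = 0.410957.

0.411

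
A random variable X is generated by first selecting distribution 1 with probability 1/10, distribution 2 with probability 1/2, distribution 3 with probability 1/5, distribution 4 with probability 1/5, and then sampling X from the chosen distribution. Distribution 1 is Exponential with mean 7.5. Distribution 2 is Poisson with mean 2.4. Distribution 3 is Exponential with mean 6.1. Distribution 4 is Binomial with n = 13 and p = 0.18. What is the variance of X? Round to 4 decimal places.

18.4578

Per component, 1: μ=7.5, E[X²]=112.5; 2: μ=2.4, E[X²]=8.16; 3: μ=6.1, E[X²]=74.42; 4: μ=2.34, E[X²]=7.3944.
E[X] = 0.1·7.5 + 0.5·2.4 + 0.2·6.1 + 0.2·2.34 = 3.638.
E[X²] = 0.1·112.5 + 0.5·8.16 + 0.2·74.42 + 0.2·7.3944 = 31.6929.
Var(X) = E[X²] − (E[X])² = 31.6929 − 13.235 = 18.4578.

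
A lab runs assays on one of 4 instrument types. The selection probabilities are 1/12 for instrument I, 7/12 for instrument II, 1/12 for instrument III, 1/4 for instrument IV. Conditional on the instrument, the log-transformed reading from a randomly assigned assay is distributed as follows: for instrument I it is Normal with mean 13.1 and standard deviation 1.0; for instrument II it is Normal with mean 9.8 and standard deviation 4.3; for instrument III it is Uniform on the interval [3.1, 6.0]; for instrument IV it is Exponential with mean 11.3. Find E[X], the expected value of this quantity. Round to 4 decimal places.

10.0125

Component means — I: 13.1; II: 9.8; III: 4.55; IV: 11.3.
E[X] = 0.0833333·13.1 + 0.583333·9.8 + 0.0833333·4.55 + 0.25·11.3 = 10.0125.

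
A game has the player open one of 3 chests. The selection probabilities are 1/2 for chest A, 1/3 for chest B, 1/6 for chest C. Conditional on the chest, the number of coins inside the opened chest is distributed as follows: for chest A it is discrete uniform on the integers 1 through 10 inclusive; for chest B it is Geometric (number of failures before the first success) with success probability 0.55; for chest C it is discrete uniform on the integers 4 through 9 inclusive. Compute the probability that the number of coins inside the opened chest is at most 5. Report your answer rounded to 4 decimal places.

Conditional on each chest, P(X ≤ 5): A: 0.5; B: 0.991696; C: 0.333333.
By total probability, P(X ≤ 5) = 0.5·0.5 + 0.333333·0.991696 + 0.166667·0.333333 = 0.636121.

0.6361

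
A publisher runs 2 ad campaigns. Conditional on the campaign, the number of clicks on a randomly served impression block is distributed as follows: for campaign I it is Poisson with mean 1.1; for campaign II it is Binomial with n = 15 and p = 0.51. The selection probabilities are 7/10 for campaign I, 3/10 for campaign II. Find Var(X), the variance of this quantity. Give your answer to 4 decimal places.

10.9041

Per component, I: μ=1.1, E[X²]=2.31; II: μ=7.65, E[X²]=62.271.
E[X] = 0.7·1.1 + 0.3·7.65 = 3.065.
E[X²] = 0.7·2.31 + 0.3·62.271 = 20.2983.
Var(X) = E[X²] − (E[X])² = 20.2983 − 9.39423 = 10.9041.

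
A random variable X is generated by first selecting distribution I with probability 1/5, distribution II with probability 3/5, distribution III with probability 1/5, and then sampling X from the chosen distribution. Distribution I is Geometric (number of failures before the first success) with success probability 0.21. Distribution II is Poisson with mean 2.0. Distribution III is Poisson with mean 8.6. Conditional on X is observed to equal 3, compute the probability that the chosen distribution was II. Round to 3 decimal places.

0.815

Likelihoods P(X=3 | ·): I: 0.103538; II: 0.180447; III: 0.0195169.
Posterior ∝ prior × likelihood. Numerator for II: 0.6·0.180447 = 0.108268.
Normalizing constant: 0.2·0.103538 + 0.6·0.180447 + 0.2·0.0195169 = 0.132879.
P(II | observation) = 0.108268 / 0.132879 = 0.814787.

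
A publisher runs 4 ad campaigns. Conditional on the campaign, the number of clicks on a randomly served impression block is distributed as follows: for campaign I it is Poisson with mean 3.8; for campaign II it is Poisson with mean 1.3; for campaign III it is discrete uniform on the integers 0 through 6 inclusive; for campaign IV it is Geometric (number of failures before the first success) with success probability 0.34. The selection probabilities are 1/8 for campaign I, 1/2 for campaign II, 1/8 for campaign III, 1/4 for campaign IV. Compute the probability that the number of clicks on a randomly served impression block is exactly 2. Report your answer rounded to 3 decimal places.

0.190

Conditional on each campaign, P(X = 2): I: 0.161517; II: 0.230289; III: 0.142857; IV: 0.148104.
By total probability, P(X = 2) = 0.125·0.161517 + 0.5·0.230289 + 0.125·0.142857 + 0.25·0.148104 = 0.190217.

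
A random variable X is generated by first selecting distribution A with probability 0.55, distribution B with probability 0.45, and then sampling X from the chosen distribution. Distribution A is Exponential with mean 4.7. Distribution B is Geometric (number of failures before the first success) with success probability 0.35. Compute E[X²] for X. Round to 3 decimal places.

28.239

For each component E[X²] = Var + (mean)², giving A: 44.18; B: 8.7551.
Overall E[X²] = 0.55·44.18 + 0.45·8.7551 = 28.2388.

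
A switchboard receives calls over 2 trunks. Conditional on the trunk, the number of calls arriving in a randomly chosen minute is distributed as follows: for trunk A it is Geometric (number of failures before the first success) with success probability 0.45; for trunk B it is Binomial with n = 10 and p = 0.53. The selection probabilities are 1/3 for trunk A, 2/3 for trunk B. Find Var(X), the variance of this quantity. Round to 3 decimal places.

Per component, A: μ=1.22222, E[X²]=4.20988; B: μ=5.3, E[X²]=30.581.
E[X] = 0.333333·1.22222 + 0.666667·5.3 = 3.94074.
E[X²] = 0.333333·4.20988 + 0.666667·30.581 = 21.7906.
Var(X) = E[X²] − (E[X])² = 21.7906 − 15.5294 = 6.26119.

6.261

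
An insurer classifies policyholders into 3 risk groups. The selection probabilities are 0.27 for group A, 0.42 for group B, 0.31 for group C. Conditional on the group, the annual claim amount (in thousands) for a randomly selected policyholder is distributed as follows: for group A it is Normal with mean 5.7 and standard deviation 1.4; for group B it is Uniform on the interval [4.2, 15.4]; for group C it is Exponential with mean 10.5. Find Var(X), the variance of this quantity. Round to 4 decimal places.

Per component, A: μ=5.7, E[X²]=34.45; B: μ=9.8, E[X²]=106.493; C: μ=10.5, E[X²]=220.5.
E[X] = 0.27·5.7 + 0.42·9.8 + 0.31·10.5 = 8.91.
E[X²] = 0.27·34.45 + 0.42·106.493 + 0.31·220.5 = 122.384.
Var(X) = E[X²] − (E[X])² = 122.384 − 79.3881 = 42.9956.

42.9956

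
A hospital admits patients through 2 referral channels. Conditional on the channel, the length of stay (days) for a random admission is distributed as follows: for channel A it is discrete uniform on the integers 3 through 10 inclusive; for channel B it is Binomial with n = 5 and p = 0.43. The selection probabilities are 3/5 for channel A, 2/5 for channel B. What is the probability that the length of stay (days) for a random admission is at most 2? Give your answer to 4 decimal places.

Conditional on each channel, P(X ≤ 2): A: 0; B: 0.629545.
By total probability, P(X ≤ 2) = 0.6·0 + 0.4·0.629545 = 0.251818.

0.2518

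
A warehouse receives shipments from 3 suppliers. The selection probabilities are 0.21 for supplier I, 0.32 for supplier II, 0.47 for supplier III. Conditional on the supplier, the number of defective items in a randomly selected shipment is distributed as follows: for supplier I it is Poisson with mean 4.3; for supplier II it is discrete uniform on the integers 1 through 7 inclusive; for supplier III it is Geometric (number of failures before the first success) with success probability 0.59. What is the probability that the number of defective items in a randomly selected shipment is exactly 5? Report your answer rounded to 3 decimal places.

0.084

Conditional on each supplier, P(X = 5): I: 0.166224; II: 0.142857; III: 0.00683552.
By total probability, P(X = 5) = 0.21·0.166224 + 0.32·0.142857 + 0.47·0.00683552 = 0.0838341.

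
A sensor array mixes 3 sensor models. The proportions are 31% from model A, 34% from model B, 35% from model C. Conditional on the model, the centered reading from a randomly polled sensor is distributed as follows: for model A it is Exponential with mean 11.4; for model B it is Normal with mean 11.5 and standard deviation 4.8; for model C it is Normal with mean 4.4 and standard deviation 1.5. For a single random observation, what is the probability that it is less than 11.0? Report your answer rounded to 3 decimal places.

Conditional on each model, P(X < 11.0): A: 0.618983; B: 0.458519; C: 0.999995.
By total probability, P(X < 11.0) = 0.31·0.618983 + 0.34·0.458519 + 0.35·0.999995 = 0.697779.

0.698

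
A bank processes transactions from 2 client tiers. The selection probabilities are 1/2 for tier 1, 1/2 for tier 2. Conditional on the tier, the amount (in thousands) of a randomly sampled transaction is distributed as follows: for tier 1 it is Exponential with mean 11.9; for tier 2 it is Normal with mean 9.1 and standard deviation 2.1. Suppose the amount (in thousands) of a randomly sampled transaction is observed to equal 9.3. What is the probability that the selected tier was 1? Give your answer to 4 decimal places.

0.1690

Likelihoods f(9.3 | ·): 1: 0.0384633; 2: 0.189113.
Posterior ∝ prior × likelihood. Numerator for 1: 0.5·0.0384633 = 0.0192316.
Normalizing constant: 0.5·0.0384633 + 0.5·0.189113 = 0.113788.
P(1 | observation) = 0.0192316 / 0.113788 = 0.169013.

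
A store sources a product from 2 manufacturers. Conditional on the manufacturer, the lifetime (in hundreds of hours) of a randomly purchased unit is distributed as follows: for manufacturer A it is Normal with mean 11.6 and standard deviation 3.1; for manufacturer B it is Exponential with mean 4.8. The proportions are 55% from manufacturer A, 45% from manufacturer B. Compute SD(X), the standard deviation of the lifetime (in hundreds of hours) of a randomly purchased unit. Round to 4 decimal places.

5.2056

Per component, A: μ=11.6, E[X²]=144.17; B: μ=4.8, E[X²]=46.08.
E[X] = 0.55·11.6 + 0.45·4.8 = 8.54.
E[X²] = 0.55·144.17 + 0.45·46.08 = 100.03.
Var(X) = E[X²] − (E[X])² = 100.03 − 72.9316 = 27.0979.
SD(X) = √27.0979 = 5.20556.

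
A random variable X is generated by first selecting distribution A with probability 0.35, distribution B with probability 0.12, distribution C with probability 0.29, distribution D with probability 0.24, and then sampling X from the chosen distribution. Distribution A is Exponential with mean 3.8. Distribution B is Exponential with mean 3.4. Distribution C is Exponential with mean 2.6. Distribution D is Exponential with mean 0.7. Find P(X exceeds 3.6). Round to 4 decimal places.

Conditional on each component, P(X > 3.6): A: 0.38776; B: 0.346864; C: 0.25042; D: 0.00584098.
By total probability, P(X > 3.6) = 0.35·0.38776 + 0.12·0.346864 + 0.29·0.25042 + 0.24·0.00584098 = 0.251363.

0.2514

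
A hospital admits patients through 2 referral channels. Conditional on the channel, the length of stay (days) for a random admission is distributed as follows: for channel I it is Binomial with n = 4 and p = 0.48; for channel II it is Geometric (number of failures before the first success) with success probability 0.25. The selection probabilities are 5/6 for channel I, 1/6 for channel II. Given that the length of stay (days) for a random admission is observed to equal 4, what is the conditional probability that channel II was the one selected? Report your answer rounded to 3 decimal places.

Likelihoods P(X=4 | ·): I: 0.0530842; II: 0.0791016.
Posterior ∝ prior × likelihood. Numerator for II: 0.166667·0.0791016 = 0.0131836.
Normalizing constant: 0.833333·0.0530842 + 0.166667·0.0791016 = 0.0574204.
P(II | observation) = 0.0131836 / 0.0574204 = 0.229598.

0.230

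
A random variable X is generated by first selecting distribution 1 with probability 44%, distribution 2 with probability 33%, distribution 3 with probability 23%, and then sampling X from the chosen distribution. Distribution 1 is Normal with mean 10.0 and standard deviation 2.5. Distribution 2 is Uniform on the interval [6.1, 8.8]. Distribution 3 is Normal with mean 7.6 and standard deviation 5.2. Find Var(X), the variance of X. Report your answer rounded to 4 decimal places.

10.6985

Per component, 1: μ=10, E[X²]=106.25; 2: μ=7.45, E[X²]=56.11; 3: μ=7.6, E[X²]=84.8.
E[X] = 0.44·10 + 0.33·7.45 + 0.23·7.6 = 8.6065.
E[X²] = 0.44·106.25 + 0.33·56.11 + 0.23·84.8 = 84.7703.
Var(X) = E[X²] − (E[X])² = 84.7703 − 74.0718 = 10.6985.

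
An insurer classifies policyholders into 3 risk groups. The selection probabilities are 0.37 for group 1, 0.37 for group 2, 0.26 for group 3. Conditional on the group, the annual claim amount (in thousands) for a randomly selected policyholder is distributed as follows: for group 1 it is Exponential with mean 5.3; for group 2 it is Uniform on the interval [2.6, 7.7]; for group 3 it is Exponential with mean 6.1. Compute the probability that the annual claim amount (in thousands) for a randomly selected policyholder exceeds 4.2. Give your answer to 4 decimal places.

Conditional on each group, P(X > 4.2): 1: 0.452733; 2: 0.686275; 3: 0.502317.
By total probability, P(X > 4.2) = 0.37·0.452733 + 0.37·0.686275 + 0.26·0.502317 = 0.552035.

0.5520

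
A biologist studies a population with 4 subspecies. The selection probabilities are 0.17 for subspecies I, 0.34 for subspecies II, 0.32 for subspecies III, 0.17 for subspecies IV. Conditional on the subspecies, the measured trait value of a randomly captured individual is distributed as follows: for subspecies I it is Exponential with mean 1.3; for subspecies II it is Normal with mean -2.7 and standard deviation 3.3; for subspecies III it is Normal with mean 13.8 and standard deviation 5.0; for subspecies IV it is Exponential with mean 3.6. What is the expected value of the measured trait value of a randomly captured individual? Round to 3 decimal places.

4.331

Component means — I: 1.3; II: -2.7; III: 13.8; IV: 3.6.
E[X] = 0.17·1.3 + 0.34·-2.7 + 0.32·13.8 + 0.17·3.6 = 4.331.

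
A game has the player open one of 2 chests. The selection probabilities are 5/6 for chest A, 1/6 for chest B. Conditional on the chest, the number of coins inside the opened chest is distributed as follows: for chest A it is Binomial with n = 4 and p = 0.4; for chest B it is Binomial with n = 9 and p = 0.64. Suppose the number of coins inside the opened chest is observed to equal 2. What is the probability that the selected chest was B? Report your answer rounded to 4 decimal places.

Likelihoods P(X=2 | ·): A: 0.3456; B: 0.0115553.
Posterior ∝ prior × likelihood. Numerator for B: 0.166667·0.0115553 = 0.00192588.
Normalizing constant: 0.833333·0.3456 + 0.166667·0.0115553 = 0.289926.
P(B | observation) = 0.00192588 / 0.289926 = 0.00664266.

0.0066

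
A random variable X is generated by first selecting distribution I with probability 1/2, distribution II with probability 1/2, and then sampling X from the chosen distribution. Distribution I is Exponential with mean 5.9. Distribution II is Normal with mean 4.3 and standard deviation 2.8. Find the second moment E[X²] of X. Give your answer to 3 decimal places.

47.975

For each component E[X²] = Var + (mean)², giving I: 69.62; II: 26.33.
Overall E[X²] = 0.5·69.62 + 0.5·26.33 = 47.975.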